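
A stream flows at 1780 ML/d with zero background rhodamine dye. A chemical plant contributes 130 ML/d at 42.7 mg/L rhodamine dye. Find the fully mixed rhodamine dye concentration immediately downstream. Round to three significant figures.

Mixed concentration C = ΣQC/ΣQ = (1780·0 + 130.0·42.70) / 1910 = 5551/1910 = 2.906 mg/L.

2.91 mg/L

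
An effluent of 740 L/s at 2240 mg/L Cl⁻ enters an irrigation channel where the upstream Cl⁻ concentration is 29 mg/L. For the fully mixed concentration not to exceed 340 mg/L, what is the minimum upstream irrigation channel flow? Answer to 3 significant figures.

Set C_mix = 340: (Q·29.00 + 740.0·2240) / (Q + 740.0) = 340
→ Q = 740.0·(2240 − 340)/(340 − 29.00) = 4521 L/s.

4520 L/s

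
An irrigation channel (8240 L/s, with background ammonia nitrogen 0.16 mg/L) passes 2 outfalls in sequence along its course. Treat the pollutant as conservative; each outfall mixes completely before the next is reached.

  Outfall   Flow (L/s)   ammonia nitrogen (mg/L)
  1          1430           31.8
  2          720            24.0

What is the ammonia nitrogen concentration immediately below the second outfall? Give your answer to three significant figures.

After outfall 1: Q = 8240 + 1430 = 9670 L/s; C = (8240·0.1600 + 1430·31.80)/9670 = 4.839 mg/L.
After outfall 2: Q = 9670 + 720.0 = 10390 L/s; C = (9670·4.839 + 720.0·24.00)/10390 = 6.167 mg/L.

6.17 mg/L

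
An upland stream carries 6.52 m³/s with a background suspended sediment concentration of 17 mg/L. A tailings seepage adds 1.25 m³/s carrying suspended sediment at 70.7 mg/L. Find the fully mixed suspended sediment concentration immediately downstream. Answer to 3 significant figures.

Flow-weighted average: C = (6.520·17.00 + 1.250·70.70) / 7.770 = 199.2/7.770 = 25.64 mg/L.

25.6 mg/L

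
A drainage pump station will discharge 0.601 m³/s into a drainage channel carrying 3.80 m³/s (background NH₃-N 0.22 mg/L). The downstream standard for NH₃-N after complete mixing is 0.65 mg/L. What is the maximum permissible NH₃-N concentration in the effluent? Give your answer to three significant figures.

At the limit, (Qr·Cr + Qe·Cₑ)/(Qr + Qe) = 0.65:
Cₑ = (4.401·0.65 − 3.800·0.2200) / 0.6010 = 3.369 mg/L.

3.37 mg/L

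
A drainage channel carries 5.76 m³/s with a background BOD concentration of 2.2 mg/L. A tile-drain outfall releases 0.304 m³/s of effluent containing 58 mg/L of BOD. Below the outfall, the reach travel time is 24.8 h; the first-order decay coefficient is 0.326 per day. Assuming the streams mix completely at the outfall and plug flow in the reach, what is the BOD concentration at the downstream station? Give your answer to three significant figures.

Mixed concentration C = ΣQC/ΣQ = (5.760·2.200 + 0.3040·58.00) / 6.064 = 30.30/6.064 = 4.997 mg/L.
First-order decay: C = 4.997·exp(−k·t) = 4.997·0.7140 = 3.568 mg/L.

3.57 mg/L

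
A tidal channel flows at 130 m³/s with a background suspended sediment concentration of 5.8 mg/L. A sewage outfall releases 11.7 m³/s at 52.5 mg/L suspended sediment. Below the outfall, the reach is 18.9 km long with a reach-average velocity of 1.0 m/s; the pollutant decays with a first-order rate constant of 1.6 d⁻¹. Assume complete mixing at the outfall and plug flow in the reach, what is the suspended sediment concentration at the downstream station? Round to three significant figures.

6.80 mg/L

After mixing, C = (130.0·5.800 + 11.70·52.50) / 141.7 = 1368/141.7 = 9.656 mg/L.
Travel time t = 18.9·1000 / 1.0 = 18900 s = 5.250 h.
Decay over the reach: 9.656·exp(−kt) = 9.656·0.7047 = 6.804 mg/L.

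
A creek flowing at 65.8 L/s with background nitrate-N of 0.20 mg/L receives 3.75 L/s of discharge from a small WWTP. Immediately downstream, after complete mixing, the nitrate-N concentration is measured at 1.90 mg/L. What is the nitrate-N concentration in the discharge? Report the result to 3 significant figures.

31.7 mg/L

Mass balance: 65.80·0.2000 + 3.750·Cₑ = 69.55·1.900
→ Cₑ = (69.55·1.900 − 65.80·0.2000) / 3.750 = 31.73 mg/L.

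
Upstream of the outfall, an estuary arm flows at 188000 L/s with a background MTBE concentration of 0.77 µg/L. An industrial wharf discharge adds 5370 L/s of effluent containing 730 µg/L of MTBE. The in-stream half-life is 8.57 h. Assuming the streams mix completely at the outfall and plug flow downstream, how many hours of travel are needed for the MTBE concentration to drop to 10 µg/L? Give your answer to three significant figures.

9.19 h

After mixing, C = (188000·0.7700 + 5370·730.0) / 193400 = 4065000/193400 = 21.02 µg/L.
Half-life 8.57 h → k = ln 2 / 8.57 = 0.08088 h⁻¹ = 1.941 d⁻¹.
21.02·exp(−k·t) = 10 → t = ln(21.02/10)/k = 33070 s = 9.186 h.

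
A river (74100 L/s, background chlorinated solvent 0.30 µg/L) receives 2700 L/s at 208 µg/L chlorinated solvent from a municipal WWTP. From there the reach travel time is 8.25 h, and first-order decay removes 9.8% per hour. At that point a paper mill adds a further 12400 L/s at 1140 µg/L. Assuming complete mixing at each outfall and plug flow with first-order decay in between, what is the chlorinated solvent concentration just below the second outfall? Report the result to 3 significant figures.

161 µg/L

Mixed concentration C = ΣQC/ΣQ = (74100·0.3000 + 2700·208.0) / 76800 = 583800/76800 = 7.602 µg/L; combined flow 76800 L/s.
9.8%/h lost → k = −ln(1 − 0.098) = 0.1031 h⁻¹.
After decay, C = 7.602 × e^(−kt) = 7.602 × 0.4270 = 3.246 µg/L.
Second outfall: C = (76800·3.246 + 12400·1140)/89200 = 161.3 µg/L.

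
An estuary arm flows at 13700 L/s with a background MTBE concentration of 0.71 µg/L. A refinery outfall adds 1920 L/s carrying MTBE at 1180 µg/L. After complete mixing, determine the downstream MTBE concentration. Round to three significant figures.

146 µg/L

Mass balance: C = (13700·0.7100 + 1920·1180) / 15620 = 2275000/15620 = 145.7 µg/L.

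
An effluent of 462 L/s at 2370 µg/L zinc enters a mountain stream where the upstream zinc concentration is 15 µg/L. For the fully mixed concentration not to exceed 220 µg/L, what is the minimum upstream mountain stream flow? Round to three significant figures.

4850 L/s

Set C_mix = 220: (Q·15.00 + 462.0·2370) / (Q + 462.0) = 220
→ Q = 462.0·(2370 − 220)/(220 − 15.00) = 4845 L/s.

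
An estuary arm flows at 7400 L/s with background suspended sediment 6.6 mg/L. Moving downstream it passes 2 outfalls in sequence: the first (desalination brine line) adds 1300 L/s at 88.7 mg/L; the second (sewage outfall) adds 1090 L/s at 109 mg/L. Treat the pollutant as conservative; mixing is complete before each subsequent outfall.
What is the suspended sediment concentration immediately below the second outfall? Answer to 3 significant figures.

28.9 mg/L

After outfall 1: Q = 7400 + 1300 = 8700 L/s; C = (7400·6.600 + 1300·88.70)/8700 = 18.87 mg/L.
After outfall 2: Q = 8700 + 1090 = 9790 L/s; C = (8700·18.87 + 1090·109.0)/9790 = 28.90 mg/L.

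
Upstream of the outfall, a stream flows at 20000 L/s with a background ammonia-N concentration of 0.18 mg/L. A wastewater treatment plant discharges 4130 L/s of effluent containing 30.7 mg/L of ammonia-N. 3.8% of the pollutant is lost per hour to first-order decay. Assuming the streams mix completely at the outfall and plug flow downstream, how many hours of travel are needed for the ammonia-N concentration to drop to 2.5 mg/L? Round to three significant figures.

Flow-weighted average: C = (20000·0.1800 + 4130·30.70) / 24130 = 130400/24130 = 5.404 mg/L.
3.8%/h lost → k = −ln(1 − 0.038) = 0.03874 h⁻¹.
5.404·exp(−k·t) = 2.5 → t = ln(5.404/2.5)/k = 71630 s = 19.90 h.

19.9 h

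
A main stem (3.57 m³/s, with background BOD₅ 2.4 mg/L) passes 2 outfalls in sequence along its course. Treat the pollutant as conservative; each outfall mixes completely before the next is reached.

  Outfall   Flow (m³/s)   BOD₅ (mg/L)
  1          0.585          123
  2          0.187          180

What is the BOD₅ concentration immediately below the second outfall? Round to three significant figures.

Below outfall 1: Q → 4.155 m³/s, C = (3.570·2.400 + 0.5850·123.0)/4.155 = 19.38 mg/L.
Below outfall 2: Q → 4.342 m³/s, C = (4.155·19.38 + 0.1870·180.0)/4.342 = 26.30 mg/L.

26.3 mg/L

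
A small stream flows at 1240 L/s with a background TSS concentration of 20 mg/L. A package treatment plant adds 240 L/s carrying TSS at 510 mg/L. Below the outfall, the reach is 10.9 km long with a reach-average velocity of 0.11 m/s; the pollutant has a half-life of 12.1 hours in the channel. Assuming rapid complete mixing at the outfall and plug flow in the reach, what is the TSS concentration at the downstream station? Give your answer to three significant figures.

20.6 mg/L

Mass balance: C = (1240·20.00 + 240.0·510.0) / 1480 = 147200/1480 = 99.46 mg/L.
Travel time t = 10.9·1000 / 0.11 = 99090 s = 27.53 h.
Half-life 12.1 h → k = ln 2 / 12.1 = 0.05728 h⁻¹ = 1.375 d⁻¹.
After decay, C = 99.46 × e^(−kt) = 99.46 × 0.2066 = 20.55 mg/L.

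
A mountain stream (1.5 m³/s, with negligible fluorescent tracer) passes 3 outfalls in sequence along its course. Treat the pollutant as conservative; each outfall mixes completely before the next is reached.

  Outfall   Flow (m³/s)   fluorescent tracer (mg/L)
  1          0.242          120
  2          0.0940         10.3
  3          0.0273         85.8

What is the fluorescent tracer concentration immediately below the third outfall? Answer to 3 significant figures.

17.4 mg/L

Outfall 1: combined Q = 1.742 m³/s; C = (1.500·0 + 0.2420·120.0)/1.742 = 16.67 mg/L.
Outfall 2: combined Q = 1.836 m³/s; C = (1.742·16.67 + 0.09400·10.30)/1.836 = 16.34 mg/L.
Outfall 3: combined Q = 1.863 m³/s; C = (1.836·16.34 + 0.02730·85.80)/1.863 = 17.36 mg/L.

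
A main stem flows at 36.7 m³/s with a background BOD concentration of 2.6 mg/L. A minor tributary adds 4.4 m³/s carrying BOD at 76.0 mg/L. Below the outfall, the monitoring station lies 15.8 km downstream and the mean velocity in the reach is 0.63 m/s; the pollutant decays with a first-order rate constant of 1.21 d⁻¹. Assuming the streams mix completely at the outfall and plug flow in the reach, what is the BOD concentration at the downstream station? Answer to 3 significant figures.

7.36 mg/L

Flow-weighted average: C = (36.70·2.600 + 4.400·76.00) / 41.10 = 429.8/41.10 = 10.46 mg/L.
Travel time t = 15.8·1000 / 0.63 = 25080 s = 6.966 h.
First-order decay: C = 10.46·exp(−k·t) = 10.46·0.7038 = 7.361 mg/L.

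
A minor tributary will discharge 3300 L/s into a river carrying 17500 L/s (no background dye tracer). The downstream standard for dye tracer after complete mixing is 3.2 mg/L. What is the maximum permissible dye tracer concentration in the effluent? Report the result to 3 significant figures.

At the limit, (Qr·Cr + Qe·Cₑ)/(Qr + Qe) = 3.2:
Cₑ = (20800·3.2 − 17500·0) / 3300 = 20.17 mg/L.

20.2 mg/L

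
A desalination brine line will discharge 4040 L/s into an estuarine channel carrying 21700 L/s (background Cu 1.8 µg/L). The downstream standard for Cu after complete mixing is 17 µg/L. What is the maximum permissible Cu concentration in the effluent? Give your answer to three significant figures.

98.6 µg/L

At the limit, (Qr·Cr + Qe·Cₑ)/(Qr + Qe) = 17:
Cₑ = (25740·17 − 21700·1.800) / 4040 = 98.64 µg/L.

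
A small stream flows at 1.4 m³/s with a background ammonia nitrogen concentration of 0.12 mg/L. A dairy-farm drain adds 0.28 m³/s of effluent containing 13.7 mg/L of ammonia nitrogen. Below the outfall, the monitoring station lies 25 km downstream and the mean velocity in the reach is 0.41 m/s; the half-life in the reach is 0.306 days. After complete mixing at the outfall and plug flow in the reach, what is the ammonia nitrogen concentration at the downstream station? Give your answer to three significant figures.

Mixed concentration C = ΣQC/ΣQ = (1.400·0.1200 + 0.2800·13.70) / 1.680 = 4.004/1.680 = 2.383 mg/L.
Travel time t = 25·1000 / 0.41 = 60980 s = 16.94 h.
Half-life 0.306 d → k = ln 2 / 0.306 = 2.265 d⁻¹.
First-order decay: C = 2.383·exp(−k·t) = 2.383·0.2022 = 0.4818 mg/L.

0.482 mg/L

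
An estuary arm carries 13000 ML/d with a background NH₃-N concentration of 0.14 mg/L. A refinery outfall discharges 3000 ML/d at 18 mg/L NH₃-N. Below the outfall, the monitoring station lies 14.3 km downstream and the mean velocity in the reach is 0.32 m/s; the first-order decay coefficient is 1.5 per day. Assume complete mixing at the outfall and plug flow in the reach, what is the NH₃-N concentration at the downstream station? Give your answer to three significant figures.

After mixing, C = (13000·0.1400 + 3000·18.00) / 16000 = 55820/16000 = 3.489 mg/L.
Travel time t = 14.3·1000 / 0.32 = 44690 s = 12.41 h.
After decay, C = 3.489 × e^(−kt) = 3.489 × 0.4603 = 1.606 mg/L.

1.61 mg/L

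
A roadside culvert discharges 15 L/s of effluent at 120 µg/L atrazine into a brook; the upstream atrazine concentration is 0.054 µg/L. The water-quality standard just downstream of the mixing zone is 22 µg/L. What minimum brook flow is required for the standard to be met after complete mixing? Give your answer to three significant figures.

Set C_mix = 22: (Q·0.05400 + 15.00·120.0) / (Q + 15.00) = 22
→ Q = 15.00·(120.0 − 22)/(22 − 0.05400) = 66.98 L/s.

67.0 L/s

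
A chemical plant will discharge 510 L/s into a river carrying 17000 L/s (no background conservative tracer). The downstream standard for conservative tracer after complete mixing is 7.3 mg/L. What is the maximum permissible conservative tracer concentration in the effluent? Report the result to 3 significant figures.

At the limit, (Qr·Cr + Qe·Cₑ)/(Qr + Qe) = 7.3:
Cₑ = (17510·7.3 − 17000·0) / 510.0 = 250.6 mg/L.

251 mg/L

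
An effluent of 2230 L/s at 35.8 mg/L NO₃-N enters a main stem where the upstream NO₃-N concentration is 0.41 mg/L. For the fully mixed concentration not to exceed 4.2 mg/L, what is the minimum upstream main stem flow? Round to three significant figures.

Set C_mix = 4.2: (Q·0.4100 + 2230·35.80) / (Q + 2230) = 4.2
→ Q = 2230·(35.80 − 4.2)/(4.2 − 0.4100) = 18590 L/s.

18600 L/s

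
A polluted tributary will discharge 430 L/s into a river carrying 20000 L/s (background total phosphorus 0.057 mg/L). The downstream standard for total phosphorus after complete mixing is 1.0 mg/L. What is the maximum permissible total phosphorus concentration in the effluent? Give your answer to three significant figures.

44.9 mg/L

At the limit, (Qr·Cr + Qe·Cₑ)/(Qr + Qe) = 1.0:
Cₑ = (20430·1.0 − 20000·0.05700) / 430.0 = 44.86 mg/L.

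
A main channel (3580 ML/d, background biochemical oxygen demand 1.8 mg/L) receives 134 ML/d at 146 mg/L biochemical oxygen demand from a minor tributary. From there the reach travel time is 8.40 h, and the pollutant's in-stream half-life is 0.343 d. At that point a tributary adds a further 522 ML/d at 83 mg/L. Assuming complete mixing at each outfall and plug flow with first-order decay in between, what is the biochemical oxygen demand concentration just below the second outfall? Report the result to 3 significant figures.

13.3 mg/L

Mass balance: C = (3580·1.800 + 134.0·146.0) / 3714 = 26010/3714 = 7.003 mg/L; combined flow 3714 ML/d.
Half-life 0.343 d → k = ln 2 / 0.343 = 2.021 d⁻¹.
Applying C = C₀e^(−kt): 7.003 × 0.4930 = 3.452 mg/L.
At the second outfall, C = (3714·3.452 + 522.0·83.00) / (3714 + 522.0) = 13.25 mg/L.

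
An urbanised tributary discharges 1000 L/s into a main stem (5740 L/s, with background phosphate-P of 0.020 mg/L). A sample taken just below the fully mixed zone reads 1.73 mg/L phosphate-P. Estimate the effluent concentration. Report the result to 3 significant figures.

Mass balance: 5740·0.02000 + 1000·Cₑ = 6740·1.730
→ Cₑ = (6740·1.730 − 5740·0.02000) / 1000 = 11.55 mg/L.

11.5 mg/L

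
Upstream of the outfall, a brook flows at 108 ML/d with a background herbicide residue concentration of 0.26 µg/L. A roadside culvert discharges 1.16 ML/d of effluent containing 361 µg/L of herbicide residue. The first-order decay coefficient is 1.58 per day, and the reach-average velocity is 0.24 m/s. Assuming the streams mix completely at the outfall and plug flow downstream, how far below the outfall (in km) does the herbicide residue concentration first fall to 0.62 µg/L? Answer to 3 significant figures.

24.8 km

Flow-weighted average: C = (108.0·0.2600 + 1.160·361.0) / 109.2 = 446.8/109.2 = 4.093 µg/L.
Set 4.093·exp(−k·t) = 0.62 → t = ln(4.093/0.62)/k = 103200 s = 28.67 h.
Distance = v·t = 0.24·103200 = 24770 m = 24.77 km.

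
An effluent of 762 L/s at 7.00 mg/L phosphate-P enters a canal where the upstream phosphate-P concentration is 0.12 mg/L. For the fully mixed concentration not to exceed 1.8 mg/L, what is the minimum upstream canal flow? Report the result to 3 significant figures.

2360 L/s

Set C_mix = 1.8: (Q·0.1200 + 762.0·7.000) / (Q + 762.0) = 1.8
→ Q = 762.0·(7.000 − 1.8)/(1.8 − 0.1200) = 2359 L/s.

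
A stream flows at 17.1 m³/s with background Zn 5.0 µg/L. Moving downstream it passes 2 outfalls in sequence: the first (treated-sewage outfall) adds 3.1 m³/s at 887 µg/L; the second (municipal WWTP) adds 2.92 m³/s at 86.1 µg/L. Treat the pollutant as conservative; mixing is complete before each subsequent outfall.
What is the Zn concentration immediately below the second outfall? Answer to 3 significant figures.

Below outfall 1: Q → 20.20 m³/s, C = (17.10·5.000 + 3.100·887.0)/20.20 = 140.4 µg/L.
Below outfall 2: Q → 23.12 m³/s, C = (20.20·140.4 + 2.920·86.10)/23.12 = 133.5 µg/L.

134 µg/L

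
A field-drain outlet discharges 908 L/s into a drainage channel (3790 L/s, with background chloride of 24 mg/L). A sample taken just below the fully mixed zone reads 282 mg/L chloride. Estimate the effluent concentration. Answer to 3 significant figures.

1360 mg/L

Mass balance: 3790·24.00 + 908.0·Cₑ = 4698·282.0
→ Cₑ = (4698·282.0 − 3790·24.00) / 908.0 = 1359 mg/L.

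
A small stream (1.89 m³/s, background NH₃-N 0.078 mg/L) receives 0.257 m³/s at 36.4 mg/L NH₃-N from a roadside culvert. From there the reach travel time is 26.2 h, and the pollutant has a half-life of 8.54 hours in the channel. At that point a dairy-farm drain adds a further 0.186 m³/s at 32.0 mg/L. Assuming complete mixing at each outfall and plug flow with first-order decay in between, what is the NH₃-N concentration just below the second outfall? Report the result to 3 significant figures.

After mixing, C = (1.890·0.07800 + 0.2570·36.40) / 2.147 = 9.502/2.147 = 4.426 mg/L; combined flow 2.147 m³/s.
Half-life 8.54 h → k = ln 2 / 8.54 = 0.08116 h⁻¹ = 1.948 d⁻¹.
After decay, C = 4.426 × e^(−kt) = 4.426 × 0.1193 = 0.5278 mg/L.
Second outfall: C = (2.147·0.5278 + 0.1860·32.00)/2.333 = 3.037 mg/L.

3.04 mg/L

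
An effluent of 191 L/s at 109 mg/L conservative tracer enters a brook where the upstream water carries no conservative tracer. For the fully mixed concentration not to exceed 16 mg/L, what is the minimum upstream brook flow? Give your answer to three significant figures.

1110 L/s

Set C_mix = 16: (Q·0 + 191.0·109.0) / (Q + 191.0) = 16
→ Q = 191.0·(109.0 − 16)/(16 − 0) = 1110 L/s.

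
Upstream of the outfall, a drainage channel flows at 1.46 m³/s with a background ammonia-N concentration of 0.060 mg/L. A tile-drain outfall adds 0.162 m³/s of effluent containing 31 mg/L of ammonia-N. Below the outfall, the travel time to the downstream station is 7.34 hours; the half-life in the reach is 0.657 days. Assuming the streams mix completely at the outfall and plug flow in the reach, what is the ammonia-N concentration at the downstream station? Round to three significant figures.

2.28 mg/L

Flow-weighted average: C = (1.460·0.06000 + 0.1620·31.00) / 1.622 = 5.110/1.622 = 3.150 mg/L.
Half-life 0.657 d → k = ln 2 / 0.657 = 1.055 d⁻¹.
After decay, C = 3.150 × e^(−kt) = 3.150 × 0.7242 = 2.281 mg/L.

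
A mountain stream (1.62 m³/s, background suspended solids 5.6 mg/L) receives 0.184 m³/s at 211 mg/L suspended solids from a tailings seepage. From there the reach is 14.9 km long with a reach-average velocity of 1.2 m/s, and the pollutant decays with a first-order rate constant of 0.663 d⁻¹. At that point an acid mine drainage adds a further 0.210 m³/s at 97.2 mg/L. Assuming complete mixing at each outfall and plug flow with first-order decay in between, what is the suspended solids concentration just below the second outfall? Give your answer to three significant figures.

31.8 mg/L

Flow-weighted average: C = (1.620·5.600 + 0.1840·211.0) / 1.804 = 47.90/1.804 = 26.55 mg/L; combined flow 1.804 m³/s.
Travel time t = 14.9·1000 / 1.2 = 12420 s = 3.449 h.
After decay, C = 26.55 × e^(−kt) = 26.55 × 0.9091 = 24.14 mg/L.
Second outfall: C = (1.804·24.14 + 0.2100·97.20)/2.014 = 31.76 mg/L.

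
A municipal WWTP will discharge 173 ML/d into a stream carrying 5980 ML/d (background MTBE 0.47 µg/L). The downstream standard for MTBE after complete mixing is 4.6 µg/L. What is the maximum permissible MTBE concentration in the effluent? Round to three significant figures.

147 µg/L

At the limit, (Qr·Cr + Qe·Cₑ)/(Qr + Qe) = 4.6:
Cₑ = (6153·4.6 − 5980·0.4700) / 173.0 = 147.4 µg/L.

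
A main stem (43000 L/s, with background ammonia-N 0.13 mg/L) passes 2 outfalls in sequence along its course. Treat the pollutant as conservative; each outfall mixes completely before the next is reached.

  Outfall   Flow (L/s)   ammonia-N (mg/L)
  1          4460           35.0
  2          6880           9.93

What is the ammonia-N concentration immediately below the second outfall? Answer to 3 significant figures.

Outfall 1: combined Q = 47460 L/s; C = (43000·0.1300 + 4460·35.00)/47460 = 3.407 mg/L.
Outfall 2: combined Q = 54340 L/s; C = (47460·3.407 + 6880·9.930)/54340 = 4.233 mg/L.

4.23 mg/L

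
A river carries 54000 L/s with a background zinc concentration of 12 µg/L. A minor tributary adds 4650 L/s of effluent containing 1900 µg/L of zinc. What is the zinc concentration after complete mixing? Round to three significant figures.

162 µg/L

Mass balance: C = (54000·12.00 + 4650·1900) / 58650 = 9483000/58650 = 161.7 µg/L.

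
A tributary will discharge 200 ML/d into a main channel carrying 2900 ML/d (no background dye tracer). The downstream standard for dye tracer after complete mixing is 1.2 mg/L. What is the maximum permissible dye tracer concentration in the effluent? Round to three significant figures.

18.6 mg/L

At the limit, (Qr·Cr + Qe·Cₑ)/(Qr + Qe) = 1.2:
Cₑ = (3100·1.2 − 2900·0) / 200.0 = 18.60 mg/L.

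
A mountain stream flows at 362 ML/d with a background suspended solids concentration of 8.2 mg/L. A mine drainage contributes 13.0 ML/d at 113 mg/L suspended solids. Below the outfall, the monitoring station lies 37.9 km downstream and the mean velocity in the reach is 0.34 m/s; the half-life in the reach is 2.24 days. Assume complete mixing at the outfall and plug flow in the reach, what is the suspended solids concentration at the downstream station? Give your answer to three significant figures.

Mass balance: C = (362.0·8.200 + 13.00·113.0) / 375.0 = 4437/375.0 = 11.83 mg/L.
Travel time t = 37.9·1000 / 0.34 = 111500 s = 30.96 h.
Half-life 2.24 d → k = ln 2 / 2.24 = 0.3094 d⁻¹.
Applying C = C₀e^(−kt): 11.83 × 0.6708 = 7.938 mg/L.

7.94 mg/L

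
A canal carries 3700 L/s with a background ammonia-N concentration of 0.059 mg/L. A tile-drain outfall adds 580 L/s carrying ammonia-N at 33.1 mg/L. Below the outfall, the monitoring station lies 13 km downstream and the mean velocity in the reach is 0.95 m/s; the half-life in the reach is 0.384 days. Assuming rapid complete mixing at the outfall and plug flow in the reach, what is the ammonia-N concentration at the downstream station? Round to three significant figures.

After mixing, C = (3700·0.05900 + 580.0·33.10) / 4280 = 19420/4280 = 4.537 mg/L.
Travel time t = 13·1000 / 0.95 = 13680 s = 3.801 h.
Half-life 0.384 d → k = ln 2 / 0.384 = 1.805 d⁻¹.
After decay, C = 4.537 × e^(−kt) = 4.537 × 0.7513 = 3.408 mg/L.

3.41 mg/L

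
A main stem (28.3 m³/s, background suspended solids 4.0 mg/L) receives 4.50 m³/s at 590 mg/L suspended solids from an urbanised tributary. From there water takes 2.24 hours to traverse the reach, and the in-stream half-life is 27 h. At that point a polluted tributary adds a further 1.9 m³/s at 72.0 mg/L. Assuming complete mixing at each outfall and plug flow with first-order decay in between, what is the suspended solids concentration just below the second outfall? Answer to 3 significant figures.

After mixing, C = (28.30·4.000 + 4.500·590.0) / 32.80 = 2768/32.80 = 84.40 mg/L; combined flow 32.80 m³/s.
Half-life 27 h → k = ln 2 / 27 = 0.02567 h⁻¹ = 0.6161 d⁻¹.
Decay over the reach: 84.40·exp(−kt) = 84.40·0.9441 = 79.68 mg/L.
Second outfall: C = (32.80·79.68 + 1.900·72.00)/34.70 = 79.26 mg/L.

79.3 mg/L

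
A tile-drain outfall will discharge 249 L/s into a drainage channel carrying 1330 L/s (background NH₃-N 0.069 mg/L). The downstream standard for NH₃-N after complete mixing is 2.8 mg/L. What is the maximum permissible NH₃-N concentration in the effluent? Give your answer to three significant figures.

17.4 mg/L

At the limit, (Qr·Cr + Qe·Cₑ)/(Qr + Qe) = 2.8:
Cₑ = (1579·2.8 − 1330·0.06900) / 249.0 = 17.39 mg/L.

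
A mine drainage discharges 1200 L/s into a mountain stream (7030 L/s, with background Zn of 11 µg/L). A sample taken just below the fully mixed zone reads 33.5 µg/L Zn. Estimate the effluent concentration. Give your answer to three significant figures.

165 µg/L

Mass balance: 7030·11.00 + 1200·Cₑ = 8230·33.50
→ Cₑ = (8230·33.50 − 7030·11.00) / 1200 = 165.3 µg/L.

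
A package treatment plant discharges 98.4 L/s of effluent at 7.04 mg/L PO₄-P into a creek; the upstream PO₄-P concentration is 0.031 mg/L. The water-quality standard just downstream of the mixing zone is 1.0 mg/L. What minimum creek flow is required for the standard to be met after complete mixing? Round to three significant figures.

Set C_mix = 1.0: (Q·0.03100 + 98.40·7.040) / (Q + 98.40) = 1.0
→ Q = 98.40·(7.040 − 1.0)/(1.0 − 0.03100) = 613.3 L/s.

613 L/s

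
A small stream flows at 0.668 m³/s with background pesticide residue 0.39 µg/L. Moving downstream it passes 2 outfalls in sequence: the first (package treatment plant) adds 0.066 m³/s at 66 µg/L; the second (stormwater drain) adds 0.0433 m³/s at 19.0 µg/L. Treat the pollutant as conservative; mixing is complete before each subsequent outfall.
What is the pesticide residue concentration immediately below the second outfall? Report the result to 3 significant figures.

7.00 µg/L

After outfall 1: Q = 0.6680 + 0.06600 = 0.7340 m³/s; C = (0.6680·0.3900 + 0.06600·66.00)/0.7340 = 6.290 µg/L.
After outfall 2: Q = 0.7340 + 0.04330 = 0.7773 m³/s; C = (0.7340·6.290 + 0.04330·19.00)/0.7773 = 6.998 µg/L.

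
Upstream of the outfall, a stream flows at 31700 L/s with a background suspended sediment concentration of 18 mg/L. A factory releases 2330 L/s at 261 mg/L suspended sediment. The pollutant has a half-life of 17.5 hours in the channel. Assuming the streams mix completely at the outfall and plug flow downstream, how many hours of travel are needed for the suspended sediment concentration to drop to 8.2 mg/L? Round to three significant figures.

Conservation of mass: C = (31700·18.00 + 2330·261.0) / 34030 = 1179000/34030 = 34.64 mg/L.
Half-life 17.5 h → k = ln 2 / 17.5 = 0.03961 h⁻¹ = 0.9506 d⁻¹.
34.64·exp(−k·t) = 8.2 → t = ln(34.64/8.2)/k = 131000 s = 36.38 h.

36.4 h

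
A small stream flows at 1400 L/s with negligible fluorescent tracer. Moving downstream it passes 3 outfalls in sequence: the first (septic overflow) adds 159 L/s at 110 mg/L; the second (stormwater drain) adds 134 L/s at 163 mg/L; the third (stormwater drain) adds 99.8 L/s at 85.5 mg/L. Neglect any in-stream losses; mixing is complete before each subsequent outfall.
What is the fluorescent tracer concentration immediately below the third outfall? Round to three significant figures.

Below outfall 1: Q → 1559 L/s, C = (1400·0 + 159.0·110.0)/1559 = 11.22 mg/L.
Below outfall 2: Q → 1693 L/s, C = (1559·11.22 + 134.0·163.0)/1693 = 23.23 mg/L.
Below outfall 3: Q → 1793 L/s, C = (1693·23.23 + 99.80·85.50)/1793 = 26.70 mg/L.

26.7 mg/L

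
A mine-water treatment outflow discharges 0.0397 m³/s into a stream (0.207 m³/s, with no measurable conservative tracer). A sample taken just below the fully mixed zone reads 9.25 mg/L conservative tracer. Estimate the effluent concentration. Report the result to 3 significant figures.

Mass balance: 0.2070·0 + 0.03970·Cₑ = 0.2467·9.250
→ Cₑ = (0.2467·9.250 − 0.2070·0) / 0.03970 = 57.48 mg/L.

57.5 mg/L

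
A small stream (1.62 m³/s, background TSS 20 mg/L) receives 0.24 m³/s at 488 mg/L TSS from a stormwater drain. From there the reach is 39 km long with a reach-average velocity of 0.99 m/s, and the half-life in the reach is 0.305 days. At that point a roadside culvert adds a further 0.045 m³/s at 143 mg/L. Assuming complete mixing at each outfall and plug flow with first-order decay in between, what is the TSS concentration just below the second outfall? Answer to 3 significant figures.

Flow-weighted average: C = (1.620·20.00 + 0.2400·488.0) / 1.860 = 149.5/1.860 = 80.39 mg/L; combined flow 1.860 m³/s.
Travel time t = 39·1000 / 0.99 = 39390 s = 10.94 h.
Half-life 0.305 d → k = ln 2 / 0.305 = 2.273 d⁻¹.
Applying C = C₀e^(−kt): 80.39 × 0.3548 = 28.52 mg/L.
Second outfall: C = (1.860·28.52 + 0.04500·143.0)/1.905 = 31.23 mg/L.

31.2 mg/L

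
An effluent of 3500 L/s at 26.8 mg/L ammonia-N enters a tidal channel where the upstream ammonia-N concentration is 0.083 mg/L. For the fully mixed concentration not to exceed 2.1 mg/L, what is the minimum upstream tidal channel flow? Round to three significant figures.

42900 L/s

Set C_mix = 2.1: (Q·0.08300 + 3500·26.80) / (Q + 3500) = 2.1
→ Q = 3500·(26.80 − 2.1)/(2.1 − 0.08300) = 42860 L/s.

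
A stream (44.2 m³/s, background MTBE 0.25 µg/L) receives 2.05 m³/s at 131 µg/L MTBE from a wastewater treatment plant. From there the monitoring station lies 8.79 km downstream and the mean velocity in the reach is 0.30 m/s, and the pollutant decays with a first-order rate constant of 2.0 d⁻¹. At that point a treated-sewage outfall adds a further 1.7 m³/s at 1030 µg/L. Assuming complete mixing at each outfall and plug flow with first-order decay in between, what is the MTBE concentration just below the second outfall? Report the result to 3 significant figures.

39.5 µg/L

Mixed concentration C = ΣQC/ΣQ = (44.20·0.2500 + 2.050·131.0) / 46.25 = 279.6/46.25 = 6.045 µg/L; combined flow 46.25 m³/s.
Travel time t = 8.79·1000 / 0.30 = 29300 s = 8.139 h.
Decay over the reach: 6.045·exp(−kt) = 6.045·0.5075 = 3.068 µg/L.
At the second outfall, C = (46.25·3.068 + 1.700·1030) / (46.25 + 1.700) = 39.48 µg/L.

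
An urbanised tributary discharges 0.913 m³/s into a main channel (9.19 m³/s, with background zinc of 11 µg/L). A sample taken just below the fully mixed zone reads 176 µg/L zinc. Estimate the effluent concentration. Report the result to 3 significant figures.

Mass balance: 9.190·11.00 + 0.9130·Cₑ = 10.10·176.0
→ Cₑ = (10.10·176.0 − 9.190·11.00) / 0.9130 = 1837 µg/L.

1840 µg/L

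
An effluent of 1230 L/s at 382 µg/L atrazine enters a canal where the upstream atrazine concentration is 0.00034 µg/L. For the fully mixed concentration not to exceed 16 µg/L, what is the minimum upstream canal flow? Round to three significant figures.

28100 L/s

Set C_mix = 16: (Q·0.0003400 + 1230·382.0) / (Q + 1230) = 16
→ Q = 1230·(382.0 − 16)/(16 − 0.0003400) = 28140 L/s.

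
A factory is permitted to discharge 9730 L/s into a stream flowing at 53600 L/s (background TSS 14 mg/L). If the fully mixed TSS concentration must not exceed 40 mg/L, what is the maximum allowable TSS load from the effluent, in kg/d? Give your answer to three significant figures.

154000 kg/d

Mass balance at the limit: 53600·14.00 + 9730·Cₑ = 63330·40 → Cₑ = 183.2 mg/L.
9730 L/s = 9.730 m³/s. Load = 9.730 m³/s × 183.2 g/m³ × 86 400 s/d = 154000 kg/d.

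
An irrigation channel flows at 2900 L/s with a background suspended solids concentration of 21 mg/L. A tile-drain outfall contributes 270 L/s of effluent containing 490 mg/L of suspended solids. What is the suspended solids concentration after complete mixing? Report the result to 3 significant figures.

60.9 mg/L

Flow-weighted average: C = (2900·21.00 + 270.0·490.0) / 3170 = 193200/3170 = 60.95 mg/L.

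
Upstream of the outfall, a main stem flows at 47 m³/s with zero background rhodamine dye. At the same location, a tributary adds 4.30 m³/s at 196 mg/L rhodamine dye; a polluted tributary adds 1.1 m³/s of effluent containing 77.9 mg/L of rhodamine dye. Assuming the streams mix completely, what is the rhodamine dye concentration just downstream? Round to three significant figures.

Conservation of mass: C = (47.00·0 + 4.300·196.0 + 1.100·77.90) / 52.40 = 928.5/52.40 = 17.72 mg/L.

17.7 mg/L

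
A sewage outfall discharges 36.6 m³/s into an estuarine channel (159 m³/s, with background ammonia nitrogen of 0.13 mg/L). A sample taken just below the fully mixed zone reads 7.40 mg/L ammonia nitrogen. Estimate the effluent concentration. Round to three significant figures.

Mass balance: 159.0·0.1300 + 36.60·Cₑ = 195.6·7.400
→ Cₑ = (195.6·7.400 − 159.0·0.1300) / 36.60 = 38.98 mg/L.

39.0 mg/L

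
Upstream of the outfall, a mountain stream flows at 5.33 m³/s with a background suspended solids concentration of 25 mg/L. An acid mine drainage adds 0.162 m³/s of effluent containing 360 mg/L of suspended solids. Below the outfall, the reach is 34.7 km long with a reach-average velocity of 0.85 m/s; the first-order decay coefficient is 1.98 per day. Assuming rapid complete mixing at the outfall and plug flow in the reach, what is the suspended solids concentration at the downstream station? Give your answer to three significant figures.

13.7 mg/L

After mixing, C = (5.330·25.00 + 0.1620·360.0) / 5.492 = 191.6/5.492 = 34.88 mg/L.
Travel time t = 34.7·1000 / 0.85 = 40820 s = 11.34 h.
Applying C = C₀e^(−kt): 34.88 × 0.3924 = 13.69 mg/L.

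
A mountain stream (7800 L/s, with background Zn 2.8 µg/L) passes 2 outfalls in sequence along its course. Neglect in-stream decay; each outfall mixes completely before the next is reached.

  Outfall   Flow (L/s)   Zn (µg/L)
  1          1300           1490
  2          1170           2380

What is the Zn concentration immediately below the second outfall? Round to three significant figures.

After outfall 1: Q = 7800 + 1300 = 9100 L/s; C = (7800·2.800 + 1300·1490)/9100 = 215.3 µg/L.
After outfall 2: Q = 9100 + 1170 = 10270 L/s; C = (9100·215.3 + 1170·2380)/10270 = 461.9 µg/L.

462 µg/L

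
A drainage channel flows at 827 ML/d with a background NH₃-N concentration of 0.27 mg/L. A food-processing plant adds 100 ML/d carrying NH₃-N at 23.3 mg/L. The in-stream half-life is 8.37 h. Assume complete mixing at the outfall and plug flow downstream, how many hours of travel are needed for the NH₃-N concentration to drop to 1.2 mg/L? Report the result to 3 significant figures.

Mass balance: C = (827.0·0.2700 + 100.0·23.30) / 927.0 = 2553/927.0 = 2.754 mg/L.
Half-life 8.37 h → k = ln 2 / 8.37 = 0.08281 h⁻¹ = 1.988 d⁻¹.
2.754·exp(−k·t) = 1.2 → t = ln(2.754/1.2)/k = 36120 s = 10.03 h.

10.0 h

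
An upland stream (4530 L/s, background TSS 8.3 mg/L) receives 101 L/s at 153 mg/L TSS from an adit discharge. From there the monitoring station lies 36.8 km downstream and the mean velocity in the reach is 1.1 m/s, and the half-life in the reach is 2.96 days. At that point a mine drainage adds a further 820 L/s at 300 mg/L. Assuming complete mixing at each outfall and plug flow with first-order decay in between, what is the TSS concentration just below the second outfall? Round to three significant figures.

Conservation of mass: C = (4530·8.300 + 101.0·153.0) / 4631 = 53050/4631 = 11.46 mg/L; combined flow 4631 L/s.
Travel time t = 36.8·1000 / 1.1 = 33450 s = 9.293 h.
Half-life 2.96 d → k = ln 2 / 2.96 = 0.2342 d⁻¹.
Decay over the reach: 11.46·exp(−kt) = 11.46·0.9133 = 10.46 mg/L.
Second outfall: C = (4631·10.46 + 820.0·300.0)/5451 = 54.02 mg/L.

54.0 mg/L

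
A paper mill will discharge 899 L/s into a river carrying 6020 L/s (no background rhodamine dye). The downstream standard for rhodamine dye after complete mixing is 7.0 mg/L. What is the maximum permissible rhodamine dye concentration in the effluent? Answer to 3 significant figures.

At the limit, (Qr·Cr + Qe·Cₑ)/(Qr + Qe) = 7.0:
Cₑ = (6919·7.0 − 6020·0) / 899.0 = 53.87 mg/L.

53.9 mg/L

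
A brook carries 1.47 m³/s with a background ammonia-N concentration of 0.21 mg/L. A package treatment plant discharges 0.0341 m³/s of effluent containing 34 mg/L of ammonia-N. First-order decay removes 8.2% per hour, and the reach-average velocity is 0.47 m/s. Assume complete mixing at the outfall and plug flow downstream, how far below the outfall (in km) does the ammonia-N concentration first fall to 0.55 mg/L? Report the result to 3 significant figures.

11.3 km

After mixing, C = (1.470·0.2100 + 0.03410·34.00) / 1.504 = 1.468/1.504 = 0.9761 mg/L.
8.2%/h lost → k = −ln(1 − 0.082) = 0.08556 h⁻¹.
Set 0.9761·exp(−k·t) = 0.55 → t = ln(0.9761/0.55)/k = 24140 s = 6.704 h.
Distance = v·t = 0.47·24140 = 11340 m = 11.34 km.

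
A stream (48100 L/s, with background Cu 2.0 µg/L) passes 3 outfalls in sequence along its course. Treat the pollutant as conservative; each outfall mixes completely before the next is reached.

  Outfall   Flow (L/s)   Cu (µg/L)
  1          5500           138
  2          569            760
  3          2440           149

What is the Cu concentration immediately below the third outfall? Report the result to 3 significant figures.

29.2 µg/L

After outfall 1: Q = 48100 + 5500 = 53600 L/s; C = (48100·2.000 + 5500·138.0)/53600 = 15.96 µg/L.
After outfall 2: Q = 53600 + 569.0 = 54170 L/s; C = (53600·15.96 + 569.0·760.0)/54170 = 23.77 µg/L.
After outfall 3: Q = 54170 + 2440 = 56610 L/s; C = (54170·23.77 + 2440·149.0)/56610 = 29.17 µg/L.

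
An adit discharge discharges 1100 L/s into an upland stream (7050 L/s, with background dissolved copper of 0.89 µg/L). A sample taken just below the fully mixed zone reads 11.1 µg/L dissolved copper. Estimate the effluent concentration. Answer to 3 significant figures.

Mass balance: 7050·0.8900 + 1100·Cₑ = 8150·11.10
→ Cₑ = (8150·11.10 − 7050·0.8900) / 1100 = 76.54 µg/L.

76.5 µg/L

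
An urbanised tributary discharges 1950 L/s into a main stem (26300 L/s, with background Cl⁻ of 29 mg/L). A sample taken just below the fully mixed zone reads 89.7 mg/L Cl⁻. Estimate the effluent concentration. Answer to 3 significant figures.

908 mg/L

Mass balance: 26300·29.00 + 1950·Cₑ = 28250·89.70
→ Cₑ = (28250·89.70 − 26300·29.00) / 1950 = 908.4 mg/L.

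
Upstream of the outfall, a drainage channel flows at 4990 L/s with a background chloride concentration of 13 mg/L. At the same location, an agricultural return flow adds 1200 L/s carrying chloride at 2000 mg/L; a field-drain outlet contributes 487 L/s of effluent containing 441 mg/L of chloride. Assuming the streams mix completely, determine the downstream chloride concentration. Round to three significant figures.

401 mg/L

Mixed concentration C = ΣQC/ΣQ = (4990·13.00 + 1200·2000 + 487.0·441.0) / 6677 = 2680000/6677 = 401.3 mg/L.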